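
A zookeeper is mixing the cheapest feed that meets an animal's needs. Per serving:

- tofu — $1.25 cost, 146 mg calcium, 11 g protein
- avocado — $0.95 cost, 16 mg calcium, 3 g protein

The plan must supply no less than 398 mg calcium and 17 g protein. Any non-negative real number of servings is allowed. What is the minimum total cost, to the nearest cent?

$3.41

A basic optimal solution has at most two foods positive. Try each food alone and each pair with both targets met exactly.
tofu only: max(398/146, 17/11) = 2.726 servings → $3.41.
avocado only: max(398/16, 17/3) = 24.88 servings → $23.63.
tofu + avocado with both targets exact would need a negative amount; discard.
So the least-cost plan costs $3.41.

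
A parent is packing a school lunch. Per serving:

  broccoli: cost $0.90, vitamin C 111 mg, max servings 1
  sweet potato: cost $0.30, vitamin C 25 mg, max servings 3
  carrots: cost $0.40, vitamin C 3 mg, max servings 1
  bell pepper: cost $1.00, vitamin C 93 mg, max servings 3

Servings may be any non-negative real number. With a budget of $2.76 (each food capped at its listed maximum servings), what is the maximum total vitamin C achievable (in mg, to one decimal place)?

Vitamin C per dollar: broccoli 123.3, bell pepper 93, sweet potato 83.33, carrots 7.5.
Take 1 serving of broccoli: spends $0.90, +111.0 mg vitamin C (running total 111.0 mg).
Take 1.86 servings of bell pepper: spends $1.86, +173.0 mg vitamin C (running total 284.0 mg).
Filling greedily by vitamin C-per-dollar is optimal for one linear limit, giving 284.0 mg.

284.0 mg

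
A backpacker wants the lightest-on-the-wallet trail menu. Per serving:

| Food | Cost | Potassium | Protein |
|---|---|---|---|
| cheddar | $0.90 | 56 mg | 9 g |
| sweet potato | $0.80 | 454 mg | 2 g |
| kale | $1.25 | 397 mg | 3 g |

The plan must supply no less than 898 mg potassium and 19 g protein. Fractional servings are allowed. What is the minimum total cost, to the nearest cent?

$2.96

cheddar only: max(898/56, 19/9) = 16.04 servings → $14.43.
sweet potato only: max(898/454, 19/2) = 9.5 servings → $7.60.
kale only: max(898/397, 19/3) = 6.333 servings → $7.92.
cheddar + sweet potato with both tight: 1.719 servings and 1.766 servings → $2.96.
cheddar + kale with both tight: 1.424 servings and 2.061 servings → $3.86.
sweet potato + kale with both targets exact would need a negative amount; discard.
So the least-cost plan costs $2.96.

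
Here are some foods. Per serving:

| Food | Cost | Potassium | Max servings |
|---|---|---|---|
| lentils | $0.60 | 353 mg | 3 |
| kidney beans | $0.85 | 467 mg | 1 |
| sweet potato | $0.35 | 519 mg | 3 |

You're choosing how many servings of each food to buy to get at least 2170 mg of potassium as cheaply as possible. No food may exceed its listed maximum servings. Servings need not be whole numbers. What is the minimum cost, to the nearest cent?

$2.09

Cost per mg of potassium: sweet potato $0.0007, lentils $0.0017, kidney beans $0.0018.
Take 3 servings of sweet potato: +1557.0 mg potassium for $1.05 (total $1.05, still need 613.0 mg).
Take 1.737 servings of lentils: +613.0 mg potassium for $1.04 (total $2.09, still need 0.0 mg).
Greedy by cheapest-per-mg is optimal for a single linear constraint, so the minimum cost is $2.09.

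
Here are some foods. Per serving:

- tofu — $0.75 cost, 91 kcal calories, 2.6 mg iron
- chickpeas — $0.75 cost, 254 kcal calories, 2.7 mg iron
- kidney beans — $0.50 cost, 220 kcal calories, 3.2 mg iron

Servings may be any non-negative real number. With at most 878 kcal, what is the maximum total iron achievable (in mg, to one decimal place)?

25.1 mg

Iron per kcal: tofu 0.02857, kidney beans 0.01455, chickpeas 0.01063.
With no serving limits, spend the whole calories allowance on tofu: 878 kcal / 91 kcal × 2.6 mg = 25.1 mg.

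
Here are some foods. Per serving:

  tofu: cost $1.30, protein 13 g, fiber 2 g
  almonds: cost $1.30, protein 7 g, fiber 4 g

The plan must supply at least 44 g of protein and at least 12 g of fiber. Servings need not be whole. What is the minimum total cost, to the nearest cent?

Two binding constraints pin down two serving amounts, so the optimal mix uses at most two foods. The candidates are each food alone (scaled to the tighter of protein/fiber) and each pair with both constraints tight.
tofu only: max(44/13, 12/2) = 6 servings → $7.80.
almonds only: max(44/7, 12/4) = 6.286 servings → $8.17.
tofu + almonds with both tight: 2.421 servings and 1.789 servings → $5.47.
So the least-cost plan costs $5.47.

$5.47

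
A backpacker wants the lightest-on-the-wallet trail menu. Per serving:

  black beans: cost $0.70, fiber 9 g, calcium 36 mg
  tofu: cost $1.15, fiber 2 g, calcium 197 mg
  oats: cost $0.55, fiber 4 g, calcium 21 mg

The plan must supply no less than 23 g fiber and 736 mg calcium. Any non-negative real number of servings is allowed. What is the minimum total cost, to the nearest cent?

$5.18

This is a tiny linear program; its minimum lies at a vertex of the feasible set. List the vertices and price them.
black beans only: max(23/9, 736/36) = 20.44 servings → $14.31.
tofu only: max(23/2, 736/197) = 11.5 servings → $13.22.
oats only: max(23/4, 736/21) = 35.05 servings → $19.28.
black beans + tofu with both tight: 1.798 servings and 3.407 servings → $5.18.
black beans + oats: intersection lies outside the first quadrant.
tofu + oats with both tight: 3.299 servings and 4.101 servings → $6.05.
The minimum over all feasible corners is $5.18.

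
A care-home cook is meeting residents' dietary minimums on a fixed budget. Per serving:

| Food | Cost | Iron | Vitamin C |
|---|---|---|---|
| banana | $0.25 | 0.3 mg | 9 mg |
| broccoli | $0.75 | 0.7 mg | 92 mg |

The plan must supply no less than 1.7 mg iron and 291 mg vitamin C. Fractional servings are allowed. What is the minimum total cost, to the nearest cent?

Compare the cost at each extreme point of the feasible region.
banana only: max(1.7/0.3, 291/9) = 32.33 servings → $8.08.
broccoli only: max(1.7/0.7, 291/92) = 3.163 servings → $2.37.
banana + broccoli: intersection lies outside the first quadrant.
Cheapest feasible corner: $2.37.

$2.37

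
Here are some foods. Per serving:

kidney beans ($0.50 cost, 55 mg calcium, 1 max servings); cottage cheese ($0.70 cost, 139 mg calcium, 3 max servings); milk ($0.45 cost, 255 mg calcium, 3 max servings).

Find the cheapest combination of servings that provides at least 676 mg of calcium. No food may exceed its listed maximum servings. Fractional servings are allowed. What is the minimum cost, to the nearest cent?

Cost per mg of calcium: milk $0.0018, cottage cheese $0.0050, kidney beans $0.0091.
Take 2.651 servings of milk: +676.0 mg calcium for $1.19 (total $1.19, still need 0.0 mg).
Greedy by cheapest-per-mg is optimal for a single linear constraint, so the minimum cost is $1.19.

$1.19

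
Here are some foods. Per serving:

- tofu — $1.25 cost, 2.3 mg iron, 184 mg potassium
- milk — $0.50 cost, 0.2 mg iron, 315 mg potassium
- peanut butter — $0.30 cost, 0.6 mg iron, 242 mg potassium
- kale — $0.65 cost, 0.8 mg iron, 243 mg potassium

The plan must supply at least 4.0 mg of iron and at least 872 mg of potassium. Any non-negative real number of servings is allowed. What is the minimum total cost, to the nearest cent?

For a min-cost LP with two ≥-constraints, a basic feasible solution has at most two positive variables.
tofu only: max(4.0/2.3, 872/184) = 4.739 servings → $5.92.
milk only: max(4.0/0.2, 872/315) = 20 servings → $10.00.
peanut butter only: max(4.0/0.6, 872/242) = 6.667 servings → $2.00.
kale only: max(4.0/0.8, 872/243) = 5 servings → $3.25.
tofu + milk with both tight: 1.579 servings and 1.846 servings → $2.90.
tofu + peanut butter with both tight: 0.9969 servings and 2.845 servings → $2.10.
tofu + kale with both tight: 0.6665 servings and 3.084 servings → $2.84.
milk + peanut butter: the both-tight solution has a negative serving — not a feasible corner.
milk + kale with both targets exact would need a negative amount; discard.
peanut butter + kale: the both-tight solution has a negative serving — not a feasible corner.
So the least-cost plan costs $2.00.

$2.00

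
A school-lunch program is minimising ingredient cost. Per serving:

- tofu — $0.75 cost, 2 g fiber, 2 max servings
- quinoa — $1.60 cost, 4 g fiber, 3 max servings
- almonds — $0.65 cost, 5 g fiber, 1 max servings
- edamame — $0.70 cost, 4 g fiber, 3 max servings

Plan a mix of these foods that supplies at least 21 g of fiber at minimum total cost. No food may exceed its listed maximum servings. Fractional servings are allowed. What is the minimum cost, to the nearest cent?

Cost per g of fiber: almonds $0.1300, edamame $0.1750, tofu $0.3750, quinoa $0.4000.
Take 1 serving of almonds: +5.0 g fiber for $0.65 (total $0.65, still need 16.0 g).
Take 3 servings of edamame: +12.0 g fiber for $2.10 (total $2.75, still need 4.0 g).
Take 2 servings of tofu: +4.0 g fiber for $1.50 (total $4.25, still need 0.0 g).
Filling from the cheapest source first is optimal under one linear minimum: $4.25.

$4.25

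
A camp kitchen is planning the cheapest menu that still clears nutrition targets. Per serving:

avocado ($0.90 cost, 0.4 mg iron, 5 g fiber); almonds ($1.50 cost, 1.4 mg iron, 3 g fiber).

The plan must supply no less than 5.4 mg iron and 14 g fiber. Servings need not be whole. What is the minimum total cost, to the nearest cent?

This is a tiny linear program; its minimum lies at a vertex of the feasible set. List the vertices and price them.
avocado only: max(5.4/0.4, 14/5) = 13.5 servings → $12.15.
almonds only: max(5.4/1.4, 14/3) = 4.667 servings → $7.00.
avocado + almonds with both tight: 0.5862 servings and 3.69 servings → $6.06.
Cheapest feasible corner: $6.06.

$6.06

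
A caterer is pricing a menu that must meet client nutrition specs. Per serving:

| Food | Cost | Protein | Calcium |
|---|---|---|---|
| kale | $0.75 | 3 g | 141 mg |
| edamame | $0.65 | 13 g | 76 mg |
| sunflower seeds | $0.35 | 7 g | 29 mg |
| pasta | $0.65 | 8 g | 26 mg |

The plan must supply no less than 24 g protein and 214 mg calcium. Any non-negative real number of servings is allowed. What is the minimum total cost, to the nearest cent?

A basic optimal solution has at most two foods positive. Try each food alone and each pair with both targets met exactly.
kale only: max(24/3, 214/141) = 8 servings → $6.00.
edamame only: max(24/13, 214/76) = 2.816 servings → $1.83.
sunflower seeds only: max(24/7, 214/29) = 7.379 servings → $2.58.
pasta only: max(24/8, 214/26) = 8.231 servings → $5.35.
kale + edamame with both tight: 0.5969 servings and 1.708 servings → $1.56.
kale + sunflower seeds with both tight: 0.8911 servings and 3.047 servings → $1.73.
kale + pasta with both tight: 1.036 servings and 2.611 servings → $2.47.
edamame + sunflower seeds with both targets exact would need a negative amount; discard.
edamame + pasta: the both-tight solution has a negative serving — not a feasible corner.
sunflower seeds + pasta with both targets exact would need a negative amount; discard.
Cheapest feasible corner: $1.56.

$1.56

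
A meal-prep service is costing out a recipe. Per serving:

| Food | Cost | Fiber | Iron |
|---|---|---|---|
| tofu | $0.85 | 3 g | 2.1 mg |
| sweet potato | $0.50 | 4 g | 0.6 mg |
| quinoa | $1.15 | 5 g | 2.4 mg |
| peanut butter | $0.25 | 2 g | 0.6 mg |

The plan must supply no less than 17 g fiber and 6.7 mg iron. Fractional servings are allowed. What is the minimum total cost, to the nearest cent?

$2.76

Compare the cost at each extreme point of the feasible region.
tofu only: max(17/3, 6.7/2.1) = 5.667 servings → $4.82.
sweet potato only: max(17/4, 6.7/0.6) = 11.17 servings → $5.58.
quinoa only: max(17/5, 6.7/2.4) = 3.4 servings → $3.91.
peanut butter only: max(17/2, 6.7/0.6) = 11.17 servings → $2.79.
tofu + sweet potato with both tight: 2.515 servings and 2.364 servings → $3.32.
tofu + quinoa: the both-tight solution has a negative serving — not a feasible corner.
tofu + peanut butter with both tight: 1.333 servings and 6.5 servings → $2.76.
sweet potato + quinoa with both tight: 1.106 servings and 2.515 servings → $3.45.
sweet potato + peanut butter: intersection lies outside the first quadrant.
quinoa + peanut butter with both tight: 1.778 servings and 4.056 servings → $3.06.
The minimum over all feasible corners is $2.76.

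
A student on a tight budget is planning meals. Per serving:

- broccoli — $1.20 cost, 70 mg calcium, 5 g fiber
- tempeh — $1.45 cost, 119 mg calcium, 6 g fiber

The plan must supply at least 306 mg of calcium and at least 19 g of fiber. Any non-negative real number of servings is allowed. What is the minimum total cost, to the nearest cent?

$4.57

broccoli only: max(306/70, 19/5) = 4.371 servings → $5.25.
tempeh only: max(306/119, 19/6) = 3.167 servings → $4.59.
broccoli + tempeh with both tight: 2.429 servings and 1.143 servings → $4.57.
The minimum over all feasible corners is $4.57.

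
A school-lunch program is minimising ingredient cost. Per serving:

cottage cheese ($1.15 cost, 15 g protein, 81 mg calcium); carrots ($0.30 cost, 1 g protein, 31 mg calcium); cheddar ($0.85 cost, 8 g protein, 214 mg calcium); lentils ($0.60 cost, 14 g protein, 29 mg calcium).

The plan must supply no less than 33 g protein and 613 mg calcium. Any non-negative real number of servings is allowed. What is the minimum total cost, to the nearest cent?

For a min-cost LP with two ≥-constraints, a basic feasible solution has at most two positive variables.
cottage cheese only: max(33/15, 613/81) = 7.568 servings → $8.70.
carrots only: max(33/1, 613/31) = 33 servings → $9.90.
cheddar only: max(33/8, 613/214) = 4.125 servings → $3.51.
lentils only: max(33/14, 613/29) = 21.14 servings → $12.68.
cottage cheese + carrots with both tight: 1.068 servings and 16.98 servings → $6.32.
cottage cheese + cheddar with both tight: 0.8423 servings and 2.546 servings → $3.13.
cottage cheese + lentils: the both-tight solution has a negative serving — not a feasible corner.
carrots + cheddar with both targets exact would need a negative amount; discard.
carrots + lentils with both tight: 18.83 servings and 1.012 servings → $6.26.
cheddar + lentils with both tight: 2.759 servings and 0.7808 servings → $2.81.
So the least-cost plan costs $2.81.

$2.81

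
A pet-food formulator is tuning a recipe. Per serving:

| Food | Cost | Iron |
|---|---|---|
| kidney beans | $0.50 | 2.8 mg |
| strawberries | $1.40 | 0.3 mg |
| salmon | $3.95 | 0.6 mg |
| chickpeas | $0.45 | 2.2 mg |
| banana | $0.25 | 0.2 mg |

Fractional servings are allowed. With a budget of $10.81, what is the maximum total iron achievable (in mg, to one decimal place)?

60.5 mg

Iron per dollar: kidney beans 5.6, chickpeas 4.889, banana 0.8, strawberries 0.2143, salmon 0.1519.
With no serving limits, spend the whole cost allowance on kidney beans: $10.81 / $0.50 × 2.8 mg = 60.5 mg.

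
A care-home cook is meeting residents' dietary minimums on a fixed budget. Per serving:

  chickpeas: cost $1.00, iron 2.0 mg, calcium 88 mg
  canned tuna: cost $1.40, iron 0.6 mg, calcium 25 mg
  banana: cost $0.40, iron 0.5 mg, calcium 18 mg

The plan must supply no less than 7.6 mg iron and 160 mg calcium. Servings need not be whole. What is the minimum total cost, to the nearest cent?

$3.80

Compare the cost at each extreme point of the feasible region.
chickpeas only: max(7.6/2.0, 160/88) = 3.8 servings → $3.80.
canned tuna only: max(7.6/0.6, 160/25) = 12.67 servings → $17.73.
banana only: max(7.6/0.5, 160/18) = 15.2 servings → $6.08.
chickpeas + canned tuna: the both-tight solution has a negative serving — not a feasible corner.
chickpeas + banana: intersection lies outside the first quadrant.
canned tuna + banana: the both-tight solution has a negative serving — not a feasible corner.
Cheapest feasible corner: $3.80.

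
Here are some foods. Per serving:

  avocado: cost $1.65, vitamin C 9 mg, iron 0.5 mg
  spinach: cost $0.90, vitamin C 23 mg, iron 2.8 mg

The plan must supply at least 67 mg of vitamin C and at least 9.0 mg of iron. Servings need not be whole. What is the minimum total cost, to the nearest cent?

$2.89

Check every corner: each single food scaled to meet both minima, and each pair solved so both constraints bind.
avocado only: max(67/9, 9.0/0.5) = 18 servings → $29.70.
spinach only: max(67/23, 9.0/2.8) = 3.214 servings → $2.89.
avocado + spinach: intersection lies outside the first quadrant.
The minimum over all feasible corners is $2.89.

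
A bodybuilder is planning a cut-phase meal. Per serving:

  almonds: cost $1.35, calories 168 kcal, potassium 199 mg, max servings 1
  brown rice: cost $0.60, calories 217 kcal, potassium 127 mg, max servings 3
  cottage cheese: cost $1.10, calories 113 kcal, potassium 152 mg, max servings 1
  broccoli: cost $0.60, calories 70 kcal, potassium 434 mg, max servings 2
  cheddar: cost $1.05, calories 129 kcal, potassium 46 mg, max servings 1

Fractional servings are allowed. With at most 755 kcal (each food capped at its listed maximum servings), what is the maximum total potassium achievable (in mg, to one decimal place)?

Potassium per kcal: broccoli 6.2, cottage cheese 1.345, almonds 1.185, brown rice 0.5853, cheddar 0.3566.
Take 2 servings of broccoli: uses 140 kcal, +868.0 mg potassium (running total 868.0 mg).
Take 1 serving of cottage cheese: uses 113 kcal, +152.0 mg potassium (running total 1020.0 mg).
Take 1 serving of almonds: uses 168 kcal, +199.0 mg potassium (running total 1219.0 mg).
Take 1.539 servings of brown rice: uses 334 kcal, +195.5 mg potassium (running total 1414.5 mg).
Greedy by best ratio exhausts the calories allowance optimally: 1414.5 mg.

1414.5 mg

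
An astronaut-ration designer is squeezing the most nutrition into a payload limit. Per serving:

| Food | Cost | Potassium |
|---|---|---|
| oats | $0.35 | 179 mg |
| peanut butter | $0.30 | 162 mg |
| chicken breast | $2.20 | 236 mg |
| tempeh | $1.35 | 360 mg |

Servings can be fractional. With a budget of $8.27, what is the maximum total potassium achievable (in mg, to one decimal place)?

4465.8 mg

Potassium per dollar: peanut butter 540, oats 511.4, tempeh 266.7, chicken breast 107.3.
With no serving limits, spend the whole cost allowance on peanut butter: $8.27 / $0.30 × 162 mg = 4465.8 mg.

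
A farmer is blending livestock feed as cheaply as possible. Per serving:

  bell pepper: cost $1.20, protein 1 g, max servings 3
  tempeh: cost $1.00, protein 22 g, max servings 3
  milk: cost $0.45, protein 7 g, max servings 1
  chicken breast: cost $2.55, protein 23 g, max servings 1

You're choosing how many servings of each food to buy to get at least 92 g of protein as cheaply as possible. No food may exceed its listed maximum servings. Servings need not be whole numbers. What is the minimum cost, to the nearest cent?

$5.56

Cost per g of protein: tempeh $0.0455, milk $0.0643, chicken breast $0.1109, bell pepper $1.2000.
Take 3 servings of tempeh: +66.0 g protein for $3.00 (total $3.00, still need 26.0 g).
Take 1 serving of milk: +7.0 g protein for $0.45 (total $3.45, still need 19.0 g).
Take 0.8261 servings of chicken breast: +19.0 g protein for $2.11 (total $5.56, still need 0.0 g).
Filling from the cheapest source first is optimal under one linear minimum: $5.56.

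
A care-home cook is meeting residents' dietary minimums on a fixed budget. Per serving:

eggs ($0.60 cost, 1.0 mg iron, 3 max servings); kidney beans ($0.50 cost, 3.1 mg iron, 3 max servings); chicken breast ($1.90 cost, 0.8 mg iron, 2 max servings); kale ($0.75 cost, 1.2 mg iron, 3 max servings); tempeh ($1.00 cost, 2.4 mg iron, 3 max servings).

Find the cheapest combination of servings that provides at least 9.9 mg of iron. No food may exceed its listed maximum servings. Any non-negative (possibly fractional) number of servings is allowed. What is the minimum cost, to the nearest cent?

$1.75

Cost per mg of iron: kidney beans $0.1613, tempeh $0.4167, eggs $0.6000, kale $0.6250, chicken breast $2.3750.
Take 3 servings of kidney beans: +9.3 mg iron for $1.50 (total $1.50, still need 0.6 mg).
Take 0.25 servings of tempeh: +0.6 mg iron for $0.25 (total $1.75, still need 0.0 mg).
Greedy by cheapest-per-mg is optimal for a single linear constraint, so the minimum cost is $1.75.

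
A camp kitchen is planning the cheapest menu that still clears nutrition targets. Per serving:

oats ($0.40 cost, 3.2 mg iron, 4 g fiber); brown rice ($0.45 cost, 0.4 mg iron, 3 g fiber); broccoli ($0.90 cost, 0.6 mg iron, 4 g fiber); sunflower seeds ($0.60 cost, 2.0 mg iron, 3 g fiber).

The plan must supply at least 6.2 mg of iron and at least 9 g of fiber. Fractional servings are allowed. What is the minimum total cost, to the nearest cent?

$0.90

oats only: max(6.2/3.2, 9/4) = 2.25 servings → $0.90.
brown rice only: max(6.2/0.4, 9/3) = 15.5 servings → $6.97.
broccoli only: max(6.2/0.6, 9/4) = 10.33 servings → $9.30.
sunflower seeds only: max(6.2/2.0, 9/3) = 3.1 servings → $1.86.
oats + brown rice with both tight: 1.875 servings and 0.5 servings → $0.97.
oats + broccoli with both tight: 1.865 servings and 0.3846 servings → $1.09.
oats + sunflower seeds with both tight: 0.375 servings and 2.5 servings → $1.65.
brown rice + broccoli with both targets exact would need a negative amount; discard.
brown rice + sunflower seeds: the both-tight solution has a negative serving — not a feasible corner.
broccoli + sunflower seeds: the both-tight solution has a negative serving — not a feasible corner.
The minimum over all feasible corners is $0.90.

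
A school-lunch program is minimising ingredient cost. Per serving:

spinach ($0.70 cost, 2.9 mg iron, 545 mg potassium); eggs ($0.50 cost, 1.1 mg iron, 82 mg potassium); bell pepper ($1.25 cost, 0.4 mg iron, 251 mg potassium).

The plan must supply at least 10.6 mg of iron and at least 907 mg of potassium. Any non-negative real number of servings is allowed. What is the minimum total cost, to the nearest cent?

The cheapest plan sits at a corner of the feasible region — with two constraints it uses at most two foods.
spinach only: max(10.6/2.9, 907/545) = 3.655 servings → $2.56.
eggs only: max(10.6/1.1, 907/82) = 11.06 servings → $5.53.
bell pepper only: max(10.6/0.4, 907/251) = 26.5 servings → $33.12.
spinach + eggs with both tight: 0.3553 servings and 8.7 servings → $4.60.
spinach + bell pepper: the both-tight solution has a negative serving — not a feasible corner.
eggs + bell pepper with both tight: 9.444 servings and 0.5282 servings → $5.38.
Cheapest feasible corner: $2.56.

$2.56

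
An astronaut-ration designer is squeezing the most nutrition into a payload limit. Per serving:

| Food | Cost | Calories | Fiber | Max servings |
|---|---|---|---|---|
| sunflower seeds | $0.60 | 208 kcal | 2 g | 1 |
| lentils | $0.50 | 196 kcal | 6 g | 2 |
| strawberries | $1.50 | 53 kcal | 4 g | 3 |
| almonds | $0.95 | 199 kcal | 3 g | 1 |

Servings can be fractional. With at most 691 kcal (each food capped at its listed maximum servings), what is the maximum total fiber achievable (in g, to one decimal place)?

26.1 g

Fiber per kcal: strawberries 0.07547, lentils 0.03061, almonds 0.01508, sunflower seeds 0.009615.
Take 3 servings of strawberries: uses 159 kcal, +12.0 g fiber (running total 12.0 g).
Take 2 servings of lentils: uses 392 kcal, +12.0 g fiber (running total 24.0 g).
Take 0.7035 servings of almonds: uses 140 kcal, +2.1 g fiber (running total 26.1 g).
Filling greedily by fiber-per-kcal is optimal for one linear limit, giving 26.1 g.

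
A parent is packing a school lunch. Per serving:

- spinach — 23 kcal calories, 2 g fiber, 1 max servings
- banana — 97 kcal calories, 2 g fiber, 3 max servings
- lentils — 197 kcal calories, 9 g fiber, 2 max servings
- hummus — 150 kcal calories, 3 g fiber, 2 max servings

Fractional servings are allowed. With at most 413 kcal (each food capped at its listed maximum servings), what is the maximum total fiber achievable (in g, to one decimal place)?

19.8 g

Fiber per kcal: spinach 0.08696, lentils 0.04569, banana 0.02062, hummus 0.02.
Take 1 serving of spinach: uses 23 kcal, +2.0 g fiber (running total 2.0 g).
Take 1.98 servings of lentils: uses 390 kcal, +17.8 g fiber (running total 19.8 g).
Greedy by best ratio exhausts the calories allowance optimally: 19.8 g.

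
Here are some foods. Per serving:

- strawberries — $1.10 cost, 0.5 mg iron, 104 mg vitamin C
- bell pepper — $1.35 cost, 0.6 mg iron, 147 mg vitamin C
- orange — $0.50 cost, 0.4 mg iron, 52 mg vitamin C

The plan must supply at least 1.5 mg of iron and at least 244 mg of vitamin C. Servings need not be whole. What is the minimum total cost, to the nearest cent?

$2.30

For a min-cost LP with two ≥-constraints, a basic feasible solution has at most two positive variables.
strawberries only: max(1.5/0.5, 244/104) = 3 servings → $3.30.
bell pepper only: max(1.5/0.6, 244/147) = 2.5 servings → $3.38.
orange only: max(1.5/0.4, 244/52) = 4.692 servings → $2.35.
strawberries + bell pepper: the both-tight solution has a negative serving — not a feasible corner.
strawberries + orange with both tight: 1.256 servings and 2.179 servings → $2.47.
bell pepper + orange with both tight: 0.7101 servings and 2.685 servings → $2.30.
Cheapest feasible corner: $2.30.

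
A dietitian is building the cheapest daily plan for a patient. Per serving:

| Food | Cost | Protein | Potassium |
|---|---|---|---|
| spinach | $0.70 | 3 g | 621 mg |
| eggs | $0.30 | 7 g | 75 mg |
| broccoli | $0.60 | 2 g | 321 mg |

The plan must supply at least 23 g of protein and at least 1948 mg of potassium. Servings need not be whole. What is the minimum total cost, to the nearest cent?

$2.64

Two binding constraints pin down two serving amounts, so the optimal mix uses at most two foods. The candidates are each food alone (scaled to the tighter of protein/potassium) and each pair with both constraints tight.
spinach only: max(23/3, 1948/621) = 7.667 servings → $5.37.
eggs only: max(23/7, 1948/75) = 25.97 servings → $7.79.
broccoli only: max(23/2, 1948/321) = 11.5 servings → $6.90.
spinach + eggs with both tight: 2.89 servings and 2.047 servings → $2.64.
spinach + broccoli: the both-tight solution has a negative serving — not a feasible corner.
eggs + broccoli with both tight: 1.663 servings and 5.68 servings → $3.91.
The minimum over all feasible corners is $2.64.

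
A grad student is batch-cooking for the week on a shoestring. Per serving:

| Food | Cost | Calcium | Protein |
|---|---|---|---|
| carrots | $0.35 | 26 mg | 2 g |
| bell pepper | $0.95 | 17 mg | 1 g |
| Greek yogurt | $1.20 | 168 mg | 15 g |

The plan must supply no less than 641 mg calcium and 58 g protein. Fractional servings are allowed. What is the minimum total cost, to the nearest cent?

$4.64

The cheapest plan sits at a corner of the feasible region — with two constraints it uses at most two foods.
carrots only: max(641/26, 58/2) = 29 servings → $10.15.
bell pepper only: max(641/17, 58/1) = 58 servings → $55.10.
Greek yogurt only: max(641/168, 58/15) = 3.867 servings → $4.64.
carrots + bell pepper: intersection lies outside the first quadrant.
carrots + Greek yogurt: intersection lies outside the first quadrant.
bell pepper + Greek yogurt: the both-tight solution has a negative serving — not a feasible corner.
So the least-cost plan costs $4.64.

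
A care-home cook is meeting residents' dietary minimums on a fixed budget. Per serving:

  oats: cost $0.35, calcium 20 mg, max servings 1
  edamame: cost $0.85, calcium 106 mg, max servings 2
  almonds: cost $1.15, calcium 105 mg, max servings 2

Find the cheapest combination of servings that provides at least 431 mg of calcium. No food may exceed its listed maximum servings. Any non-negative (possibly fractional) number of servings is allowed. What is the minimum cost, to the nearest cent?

Cost per mg of calcium: edamame $0.0080, almonds $0.0110, oats $0.0175.
Take 2 servings of edamame: +212.0 mg calcium for $1.70 (total $1.70, still need 219.0 mg).
Take 2 servings of almonds: +210.0 mg calcium for $2.30 (total $4.00, still need 9.0 mg).
Take 0.45 servings of oats: +9.0 mg calcium for $0.16 (total $4.16, still need 0.0 mg).
Filling from the cheapest source first is optimal under one linear minimum: $4.16.

$4.16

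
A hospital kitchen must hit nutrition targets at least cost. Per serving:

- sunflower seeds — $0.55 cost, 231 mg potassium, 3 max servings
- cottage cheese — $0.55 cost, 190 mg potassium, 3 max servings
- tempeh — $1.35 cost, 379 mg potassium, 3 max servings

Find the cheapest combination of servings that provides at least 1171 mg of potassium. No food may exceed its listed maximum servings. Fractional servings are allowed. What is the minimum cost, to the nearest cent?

$3.03

Cost per mg of potassium: sunflower seeds $0.0024, cottage cheese $0.0029, tempeh $0.0036.
Take 3 servings of sunflower seeds: +693.0 mg potassium for $1.65 (total $1.65, still need 478.0 mg).
Take 2.516 servings of cottage cheese: +478.0 mg potassium for $1.38 (total $3.03, still need 0.0 mg).
Filling from the cheapest source first is optimal under one linear minimum: $3.03.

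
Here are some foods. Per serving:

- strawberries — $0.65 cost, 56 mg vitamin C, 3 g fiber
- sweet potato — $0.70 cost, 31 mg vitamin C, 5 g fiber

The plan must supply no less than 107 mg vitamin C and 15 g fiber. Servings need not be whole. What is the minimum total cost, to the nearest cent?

$2.19

For a min-cost LP with two ≥-constraints, a basic feasible solution has at most two positive variables.
strawberries only: max(107/56, 15/3) = 5 servings → $3.25.
sweet potato only: max(107/31, 15/5) = 3.452 servings → $2.42.
strawberries + sweet potato with both tight: 0.3743 servings and 2.775 servings → $2.19.
The minimum over all feasible corners is $2.19.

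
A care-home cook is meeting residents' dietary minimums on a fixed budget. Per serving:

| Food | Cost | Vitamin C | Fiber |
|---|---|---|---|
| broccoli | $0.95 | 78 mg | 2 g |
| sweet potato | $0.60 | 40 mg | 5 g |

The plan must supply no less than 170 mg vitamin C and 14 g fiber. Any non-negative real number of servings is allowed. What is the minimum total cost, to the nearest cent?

$2.34

Two binding constraints pin down two serving amounts, so the optimal mix uses at most two foods. The candidates are each food alone (scaled to the tighter of vitamin C/fiber) and each pair with both constraints tight.
broccoli only: max(170/78, 14/2) = 7 servings → $6.65.
sweet potato only: max(170/40, 14/5) = 4.25 servings → $2.55.
broccoli + sweet potato with both tight: 0.9355 servings and 2.426 servings → $2.34.
Cheapest feasible corner: $2.34.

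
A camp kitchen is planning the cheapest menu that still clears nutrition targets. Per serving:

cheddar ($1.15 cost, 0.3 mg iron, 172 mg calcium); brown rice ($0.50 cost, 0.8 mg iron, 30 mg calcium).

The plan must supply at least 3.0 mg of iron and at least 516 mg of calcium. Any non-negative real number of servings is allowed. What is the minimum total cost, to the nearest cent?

The cheapest plan sits at a corner of the feasible region — with two constraints it uses at most two foods.
cheddar only: max(3.0/0.3, 516/172) = 10 servings → $11.50.
brown rice only: max(3.0/0.8, 516/30) = 17.2 servings → $8.60.
cheddar + brown rice with both tight: 2.51 servings and 2.809 servings → $4.29.
The minimum over all feasible corners is $4.29.

$4.29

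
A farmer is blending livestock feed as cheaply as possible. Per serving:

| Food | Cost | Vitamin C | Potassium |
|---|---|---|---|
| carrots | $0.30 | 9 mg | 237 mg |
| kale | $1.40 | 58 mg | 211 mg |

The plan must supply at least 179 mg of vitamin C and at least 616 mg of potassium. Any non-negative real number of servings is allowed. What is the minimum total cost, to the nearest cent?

A basic optimal solution has at most two foods positive. Try each food alone and each pair with both targets met exactly.
carrots only: max(179/9, 616/237) = 19.89 servings → $5.97.
kale only: max(179/58, 616/211) = 3.086 servings → $4.32.
carrots + kale: the both-tight solution has a negative serving — not a feasible corner.
So the least-cost plan costs $4.32.

$4.32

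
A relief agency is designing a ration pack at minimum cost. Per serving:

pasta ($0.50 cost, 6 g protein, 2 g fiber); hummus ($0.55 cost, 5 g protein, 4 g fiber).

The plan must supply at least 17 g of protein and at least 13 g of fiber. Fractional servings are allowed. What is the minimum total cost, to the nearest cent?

$1.84

Two binding constraints pin down two serving amounts, so the optimal mix uses at most two foods. The candidates are each food alone (scaled to the tighter of protein/fiber) and each pair with both constraints tight.
pasta only: max(17/6, 13/2) = 6.5 servings → $3.25.
hummus only: max(17/5, 13/4) = 3.4 servings → $1.87.
pasta + hummus with both tight: 0.2143 servings and 3.143 servings → $1.84.
The minimum over all feasible corners is $1.84.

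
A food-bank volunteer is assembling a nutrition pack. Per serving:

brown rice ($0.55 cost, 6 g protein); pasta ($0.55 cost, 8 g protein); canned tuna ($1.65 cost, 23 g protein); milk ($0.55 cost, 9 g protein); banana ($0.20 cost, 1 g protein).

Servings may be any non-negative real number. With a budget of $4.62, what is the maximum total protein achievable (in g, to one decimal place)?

75.6 g

Protein per dollar: milk 16.36, pasta 14.55, canned tuna 13.94, brown rice 10.91, banana 5.
With no serving limits, spend the whole cost allowance on milk: $4.62 / $0.55 × 9 g = 75.6 g.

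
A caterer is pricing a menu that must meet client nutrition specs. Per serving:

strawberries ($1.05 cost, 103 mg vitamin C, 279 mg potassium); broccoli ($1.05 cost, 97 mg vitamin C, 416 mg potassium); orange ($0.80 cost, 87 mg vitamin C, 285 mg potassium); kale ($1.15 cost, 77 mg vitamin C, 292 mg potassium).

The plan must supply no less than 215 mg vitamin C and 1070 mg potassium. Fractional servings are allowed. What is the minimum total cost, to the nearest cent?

The cheapest plan sits at a corner of the feasible region — with two constraints it uses at most two foods.
strawberries only: max(215/103, 1070/279) = 3.835 servings → $4.03.
broccoli only: max(215/97, 1070/416) = 2.572 servings → $2.70.
orange only: max(215/87, 1070/285) = 3.754 servings → $3.00.
kale only: max(215/77, 1070/292) = 3.664 servings → $4.21.
strawberries + broccoli with both targets exact would need a negative amount; discard.
strawberries + orange with both targets exact would need a negative amount; discard.
strawberries + kale with both targets exact would need a negative amount; discard.
broccoli + orange: the both-tight solution has a negative serving — not a feasible corner.
broccoli + kale: the both-tight solution has a negative serving — not a feasible corner.
orange + kale with both targets exact would need a negative amount; discard.
So the least-cost plan costs $2.70.

$2.70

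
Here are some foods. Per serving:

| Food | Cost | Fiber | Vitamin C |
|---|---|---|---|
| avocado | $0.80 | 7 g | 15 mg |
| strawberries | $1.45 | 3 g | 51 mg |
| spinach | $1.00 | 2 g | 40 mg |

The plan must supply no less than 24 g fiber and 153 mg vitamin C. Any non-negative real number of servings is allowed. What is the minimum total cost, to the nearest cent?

$4.94

An LP optimum is at a vertex; with two nutrient constraints at most two foods are used. Check each candidate.
avocado only: max(24/7, 153/15) = 10.2 servings → $8.16.
strawberries only: max(24/3, 153/51) = 8 servings → $11.60.
spinach only: max(24/2, 153/40) = 12 servings → $12.00.
avocado + strawberries with both tight: 2.452 servings and 2.279 servings → $5.27.
avocado + spinach with both tight: 2.616 servings and 2.844 servings → $4.94.
strawberries + spinach: intersection lies outside the first quadrant.
So the least-cost plan costs $4.94.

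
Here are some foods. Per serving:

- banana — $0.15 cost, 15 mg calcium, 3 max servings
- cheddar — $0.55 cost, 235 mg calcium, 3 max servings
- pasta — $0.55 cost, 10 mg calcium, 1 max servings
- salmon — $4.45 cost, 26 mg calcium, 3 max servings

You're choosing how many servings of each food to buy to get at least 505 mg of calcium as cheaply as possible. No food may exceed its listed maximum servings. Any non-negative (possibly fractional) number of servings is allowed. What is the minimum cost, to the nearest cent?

Cost per mg of calcium: cheddar $0.0023, banana $0.0100, pasta $0.0550, salmon $0.1712.
Take 2.149 servings of cheddar: +505.0 mg calcium for $1.18 (total $1.18, still need 0.0 mg).
Greedy by cheapest-per-mg is optimal for a single linear constraint, so the minimum cost is $1.18.

$1.18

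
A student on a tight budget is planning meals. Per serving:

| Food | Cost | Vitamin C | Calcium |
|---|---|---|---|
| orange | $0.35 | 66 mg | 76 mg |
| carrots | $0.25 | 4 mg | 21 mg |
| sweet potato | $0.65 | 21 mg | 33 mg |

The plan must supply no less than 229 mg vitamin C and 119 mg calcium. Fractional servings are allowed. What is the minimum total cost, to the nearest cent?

$1.21

A basic optimal solution has at most two foods positive. Try each food alone and each pair with both targets met exactly.
orange only: max(229/66, 119/76) = 3.47 servings → $1.21.
carrots only: max(229/4, 119/21) = 57.25 servings → $14.31.
sweet potato only: max(229/21, 119/33) = 10.9 servings → $7.09.
orange + carrots: the both-tight solution has a negative serving — not a feasible corner.
orange + sweet potato: the both-tight solution has a negative serving — not a feasible corner.
carrots + sweet potato: intersection lies outside the first quadrant.
The minimum over all feasible corners is $1.21.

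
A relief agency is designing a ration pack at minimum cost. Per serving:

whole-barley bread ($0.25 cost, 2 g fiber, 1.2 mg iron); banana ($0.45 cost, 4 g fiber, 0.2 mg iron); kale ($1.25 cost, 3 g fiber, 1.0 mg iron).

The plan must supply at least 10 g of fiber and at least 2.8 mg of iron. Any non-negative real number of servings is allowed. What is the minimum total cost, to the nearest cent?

$1.18

The cheapest plan sits at a corner of the feasible region — with two constraints it uses at most two foods.
whole-barley bread only: max(10/2, 2.8/1.2) = 5 servings → $1.25.
banana only: max(10/4, 2.8/0.2) = 14 servings → $6.30.
kale only: max(10/3, 2.8/1.0) = 3.333 servings → $4.17.
whole-barley bread + banana with both tight: 2.091 servings and 1.455 servings → $1.18.
whole-barley bread + kale: the both-tight solution has a negative serving — not a feasible corner.
banana + kale with both tight: 0.4706 servings and 2.706 servings → $3.59.
So the least-cost plan costs $1.18.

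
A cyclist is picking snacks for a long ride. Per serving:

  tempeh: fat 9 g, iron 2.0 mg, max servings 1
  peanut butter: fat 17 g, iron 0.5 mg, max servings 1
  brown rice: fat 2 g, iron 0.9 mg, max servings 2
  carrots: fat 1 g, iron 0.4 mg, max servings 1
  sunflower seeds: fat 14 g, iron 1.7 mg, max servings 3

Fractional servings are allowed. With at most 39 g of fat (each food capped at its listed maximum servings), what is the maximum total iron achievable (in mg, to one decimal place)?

Iron per g fat: brown rice 0.45, carrots 0.4, tempeh 0.2222, sunflower seeds 0.1214, peanut butter 0.02941.
Take 2 servings of brown rice: uses 4 g fat, +1.8 mg iron (running total 1.8 mg).
Take 1 serving of carrots: uses 1 g fat, +0.4 mg iron (running total 2.2 mg).
Take 1 serving of tempeh: uses 9 g fat, +2.0 mg iron (running total 4.2 mg).
Take 1.786 servings of sunflower seeds: uses 25 g fat, +3.0 mg iron (running total 7.2 mg).
Greedy by best ratio exhausts the fat allowance optimally: 7.2 mg.

7.2 mg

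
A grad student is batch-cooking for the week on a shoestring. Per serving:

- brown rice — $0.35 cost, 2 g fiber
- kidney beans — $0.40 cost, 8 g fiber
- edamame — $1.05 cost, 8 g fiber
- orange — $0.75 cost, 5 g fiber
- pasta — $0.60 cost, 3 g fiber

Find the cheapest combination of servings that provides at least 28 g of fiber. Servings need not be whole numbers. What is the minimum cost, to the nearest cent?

$1.40

Cost per g of fiber: kidney beans $0.0500, edamame $0.1313, orange $0.1500, brown rice $0.1750, pasta $0.2000.
With no serving limits, use only kidney beans: 28 g / 8 g = 3.5 servings × $0.40 = $1.40.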